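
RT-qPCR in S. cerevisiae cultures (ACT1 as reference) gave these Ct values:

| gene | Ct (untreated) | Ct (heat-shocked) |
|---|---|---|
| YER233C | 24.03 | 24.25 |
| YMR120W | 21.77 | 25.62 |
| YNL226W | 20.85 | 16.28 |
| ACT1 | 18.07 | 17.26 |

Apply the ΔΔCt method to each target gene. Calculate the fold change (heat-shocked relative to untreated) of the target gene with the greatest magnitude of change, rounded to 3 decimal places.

0.040

YER233C: ΔΔCt = (24.25−17.26) − (24.03−18.07) = 6.99 − 5.96 = 1.03; fold change = 2^-1.03 = 0.490
YMR120W: ΔΔCt = (25.62−17.26) − (21.77−18.07) = 8.36 − 3.70 = 4.66; fold change = 2^-4.66 = 0.040
YNL226W: ΔΔCt = (16.28−17.26) − (20.85−18.07) = -0.98 − 2.78 = -3.76; fold change = 2^3.76 = 13.548
YMR120W has the largest |ΔΔCt| = 4.66.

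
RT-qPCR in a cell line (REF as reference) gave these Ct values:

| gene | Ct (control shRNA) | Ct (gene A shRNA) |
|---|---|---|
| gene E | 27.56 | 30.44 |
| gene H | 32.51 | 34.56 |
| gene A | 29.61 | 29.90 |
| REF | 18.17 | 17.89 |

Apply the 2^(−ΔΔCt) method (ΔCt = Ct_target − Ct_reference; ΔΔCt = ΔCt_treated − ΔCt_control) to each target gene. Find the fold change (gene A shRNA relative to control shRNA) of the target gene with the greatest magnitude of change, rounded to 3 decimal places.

0.112

gene E: ΔΔCt = (30.44−17.89) − (27.56−18.17) = 12.55 − 9.39 = 3.16; fold change = 2^-3.16 = 0.112
gene H: ΔΔCt = (34.56−17.89) − (32.51−18.17) = 16.67 − 14.34 = 2.33; fold change = 2^-2.33 = 0.199
gene A: ΔΔCt = (29.90−17.89) − (29.61−18.17) = 12.01 − 11.44 = 0.57; fold change = 2^-0.57 = 0.674
gene E has the largest |ΔΔCt| = 3.16.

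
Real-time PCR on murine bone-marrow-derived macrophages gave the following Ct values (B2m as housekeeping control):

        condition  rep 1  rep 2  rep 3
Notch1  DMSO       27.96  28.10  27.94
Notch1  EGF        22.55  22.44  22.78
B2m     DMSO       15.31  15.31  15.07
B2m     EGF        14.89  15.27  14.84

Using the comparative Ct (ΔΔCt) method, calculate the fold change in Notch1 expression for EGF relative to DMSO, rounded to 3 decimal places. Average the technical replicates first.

Mean Ct: Notch1 DMSO 28.000; Notch1 EGF 22.590; B2m DMSO 15.230; B2m EGF 15.000
ΔCt(DMSO) = 28.000 − 15.230 = 12.770
ΔCt(EGF) = 22.590 − 15.000 = 7.590
ΔΔCt = 7.590 − 12.770 = -5.180
Fold change = 2^(−(-5.180)) = 2^5.180 = 36.2523

36.252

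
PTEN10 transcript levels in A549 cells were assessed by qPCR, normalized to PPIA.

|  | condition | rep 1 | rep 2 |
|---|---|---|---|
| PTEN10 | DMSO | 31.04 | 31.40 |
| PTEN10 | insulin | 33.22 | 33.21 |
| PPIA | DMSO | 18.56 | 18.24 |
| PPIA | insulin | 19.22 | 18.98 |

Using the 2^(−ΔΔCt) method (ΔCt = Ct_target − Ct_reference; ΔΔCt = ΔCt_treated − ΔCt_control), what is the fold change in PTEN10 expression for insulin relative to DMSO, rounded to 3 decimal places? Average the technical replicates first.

0.408

Mean Ct: PTEN10 DMSO 31.220; PTEN10 insulin 33.215; PPIA DMSO 18.400; PPIA insulin 19.100
ΔCt(DMSO) = 31.220 − 18.400 = 12.820
ΔCt(insulin) = 33.215 − 19.100 = 14.115
ΔΔCt = 14.115 − 12.820 = 1.295
Fold change = 2^(−1.295) = 0.4075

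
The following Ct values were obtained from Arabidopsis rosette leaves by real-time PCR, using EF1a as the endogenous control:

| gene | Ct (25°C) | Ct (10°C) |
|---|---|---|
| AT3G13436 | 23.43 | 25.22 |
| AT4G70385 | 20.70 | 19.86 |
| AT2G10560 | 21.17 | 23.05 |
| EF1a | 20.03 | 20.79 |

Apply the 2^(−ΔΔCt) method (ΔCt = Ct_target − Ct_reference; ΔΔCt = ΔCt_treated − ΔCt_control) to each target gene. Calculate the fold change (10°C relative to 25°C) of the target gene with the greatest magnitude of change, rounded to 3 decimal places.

3.031

AT3G13436: ΔΔCt = (25.22−20.79) − (23.43−20.03) = 4.43 − 3.40 = 1.03; fold change = 2^-1.03 = 0.490
AT4G70385: ΔΔCt = (19.86−20.79) − (20.70−20.03) = -0.93 − 0.67 = -1.60; fold change = 2^1.60 = 3.031
AT2G10560: ΔΔCt = (23.05−20.79) − (21.17−20.03) = 2.26 − 1.14 = 1.12; fold change = 2^-1.12 = 0.460
AT4G70385 has the largest |ΔΔCt| = 1.60.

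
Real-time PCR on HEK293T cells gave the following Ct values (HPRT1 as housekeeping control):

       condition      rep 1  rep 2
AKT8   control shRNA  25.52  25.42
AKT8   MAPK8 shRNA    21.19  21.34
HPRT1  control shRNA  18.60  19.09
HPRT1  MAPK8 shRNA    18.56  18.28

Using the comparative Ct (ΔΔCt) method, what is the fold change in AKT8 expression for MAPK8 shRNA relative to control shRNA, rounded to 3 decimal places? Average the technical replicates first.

Mean Ct: AKT8 control shRNA 25.470; AKT8 MAPK8 shRNA 21.265; HPRT1 control shRNA 18.845; HPRT1 MAPK8 shRNA 18.420
ΔCt(control shRNA) = 25.470 − 18.845 = 6.625
ΔCt(MAPK8 shRNA) = 21.265 − 18.420 = 2.845
ΔΔCt = 2.845 − 6.625 = -3.780
Fold change = 2^(−(-3.780)) = 2^3.780 = 13.7370

13.737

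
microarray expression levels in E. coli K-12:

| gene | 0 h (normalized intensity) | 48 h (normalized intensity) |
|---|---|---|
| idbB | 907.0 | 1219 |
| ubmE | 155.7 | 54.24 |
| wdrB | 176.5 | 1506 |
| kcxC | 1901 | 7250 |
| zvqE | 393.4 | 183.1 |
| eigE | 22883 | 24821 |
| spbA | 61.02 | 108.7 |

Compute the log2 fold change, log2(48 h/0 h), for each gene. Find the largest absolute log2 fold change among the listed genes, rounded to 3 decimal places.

3.093

log2(1219/907.0) = 0.427  (idbB)
log2(54.24/155.7) = -1.521  (ubmE)
log2(1506/176.5) = 3.093  (wdrB)
log2(7250/1901) = 1.931  (kcxC)
log2(183.1/393.4) = -1.103  (zvqE)
log2(24821/22883) = 0.117  (eigE)
log2(108.7/61.02) = 0.833  (spbA)
The largest magnitude belongs to wdrB.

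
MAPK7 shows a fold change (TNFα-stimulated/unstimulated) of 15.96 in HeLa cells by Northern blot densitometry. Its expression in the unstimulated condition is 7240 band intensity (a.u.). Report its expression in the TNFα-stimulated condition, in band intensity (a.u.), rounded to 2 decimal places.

115550.40

TNFα-stimulated expression = 7240 × 15.96 = 115550.40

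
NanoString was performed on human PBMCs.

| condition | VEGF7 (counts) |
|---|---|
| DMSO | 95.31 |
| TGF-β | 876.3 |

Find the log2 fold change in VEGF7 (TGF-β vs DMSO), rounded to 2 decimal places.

Fold change = 876.3 / 95.31 = 9.1942
log2(9.1942) = 3.201

3.20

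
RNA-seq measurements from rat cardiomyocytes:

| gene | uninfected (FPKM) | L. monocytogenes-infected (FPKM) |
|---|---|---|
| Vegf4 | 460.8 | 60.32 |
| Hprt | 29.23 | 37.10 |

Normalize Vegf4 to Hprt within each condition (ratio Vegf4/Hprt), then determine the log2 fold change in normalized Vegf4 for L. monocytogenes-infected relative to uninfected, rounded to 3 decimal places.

-3.277

Vegf4/Hprt (uninfected) = 460.8 / 29.23 = 15.765
Vegf4/Hprt (L. monocytogenes-infected) = 60.32 / 37.10 = 1.6259
Fold change = 1.6259 / 15.765 = 0.1031
log2(0.1031) = -3.2774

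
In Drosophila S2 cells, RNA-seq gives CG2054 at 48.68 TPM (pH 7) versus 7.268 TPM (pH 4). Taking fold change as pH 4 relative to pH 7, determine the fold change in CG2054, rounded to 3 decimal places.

0.149

Fold change = 7.268 / 48.68 = 0.1493
CG2054 is downregulated.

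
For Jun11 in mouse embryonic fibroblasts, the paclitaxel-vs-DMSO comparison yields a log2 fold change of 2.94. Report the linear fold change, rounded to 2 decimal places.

Fold change = 2^(2.94) = 7.674

7.67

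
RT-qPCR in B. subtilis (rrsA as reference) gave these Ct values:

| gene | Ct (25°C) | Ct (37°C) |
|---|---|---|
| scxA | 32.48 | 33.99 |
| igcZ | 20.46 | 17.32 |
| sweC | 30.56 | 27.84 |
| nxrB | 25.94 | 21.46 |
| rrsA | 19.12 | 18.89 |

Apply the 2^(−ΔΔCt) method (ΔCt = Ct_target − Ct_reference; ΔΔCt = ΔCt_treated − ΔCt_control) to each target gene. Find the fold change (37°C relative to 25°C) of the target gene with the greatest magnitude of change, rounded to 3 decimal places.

19.027

scxA: ΔΔCt = (33.99−18.89) − (32.48−19.12) = 15.10 − 13.36 = 1.74; fold change = 2^-1.74 = 0.299
igcZ: ΔΔCt = (17.32−18.89) − (20.46−19.12) = -1.57 − 1.34 = -2.91; fold change = 2^2.91 = 7.516
sweC: ΔΔCt = (27.84−18.89) − (30.56−19.12) = 8.95 − 11.44 = -2.49; fold change = 2^2.49 = 5.618
nxrB: ΔΔCt = (21.46−18.89) − (25.94−19.12) = 2.57 − 6.82 = -4.25; fold change = 2^4.25 = 19.027
nxrB has the largest |ΔΔCt| = 4.25.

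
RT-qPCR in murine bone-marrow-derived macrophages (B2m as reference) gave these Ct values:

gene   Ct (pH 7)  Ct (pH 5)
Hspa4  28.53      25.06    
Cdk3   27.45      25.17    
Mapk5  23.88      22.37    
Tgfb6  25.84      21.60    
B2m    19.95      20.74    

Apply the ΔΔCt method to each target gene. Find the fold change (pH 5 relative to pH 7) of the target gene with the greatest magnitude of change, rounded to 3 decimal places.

32.672

Hspa4: ΔΔCt = (25.06−20.74) − (28.53−19.95) = 4.32 − 8.58 = -4.26; fold change = 2^4.26 = 19.160
Cdk3: ΔΔCt = (25.17−20.74) − (27.45−19.95) = 4.43 − 7.50 = -3.07; fold change = 2^3.07 = 8.398
Mapk5: ΔΔCt = (22.37−20.74) − (23.88−19.95) = 1.63 − 3.93 = -2.30; fold change = 2^2.30 = 4.925
Tgfb6: ΔΔCt = (21.60−20.74) − (25.84−19.95) = 0.86 − 5.89 = -5.03; fold change = 2^5.03 = 32.672
Tgfb6 has the largest |ΔΔCt| = 5.03.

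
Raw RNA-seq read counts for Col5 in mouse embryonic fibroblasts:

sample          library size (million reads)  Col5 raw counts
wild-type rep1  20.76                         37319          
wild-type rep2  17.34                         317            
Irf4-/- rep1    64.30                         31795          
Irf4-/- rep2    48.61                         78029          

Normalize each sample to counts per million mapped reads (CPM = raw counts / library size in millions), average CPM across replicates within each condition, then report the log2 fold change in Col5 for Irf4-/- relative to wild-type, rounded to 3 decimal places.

0.209

CPM(wild-type rep1) = 37319 / 20.76 = 1797.6397
CPM(wild-type rep2) = 317 / 17.34 = 18.2814
CPM(Irf4-/- rep1) = 31795 / 64.30 = 494.4790
CPM(Irf4-/- rep2) = 78029 / 48.61 = 1605.2047
mean CPM(wild-type) = 907.9606; mean CPM(Irf4-/-) = 1049.8418
Fold change = 1049.8418 / 907.9606 = 1.15626
log2(1.15626) = 0.2095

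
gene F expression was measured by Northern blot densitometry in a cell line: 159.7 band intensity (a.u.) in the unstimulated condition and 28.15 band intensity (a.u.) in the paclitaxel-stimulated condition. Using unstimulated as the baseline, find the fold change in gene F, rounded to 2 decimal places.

Fold change = 28.15 / 159.7 = 0.176
gene F is downregulated.

0.18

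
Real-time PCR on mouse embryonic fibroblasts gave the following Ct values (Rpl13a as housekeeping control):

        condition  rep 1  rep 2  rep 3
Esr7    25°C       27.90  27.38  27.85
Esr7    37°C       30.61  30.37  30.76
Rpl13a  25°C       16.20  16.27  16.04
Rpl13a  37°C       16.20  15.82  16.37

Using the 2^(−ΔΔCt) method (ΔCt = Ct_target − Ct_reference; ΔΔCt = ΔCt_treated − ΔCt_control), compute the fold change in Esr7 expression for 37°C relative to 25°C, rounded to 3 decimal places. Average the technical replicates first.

Mean Ct: Esr7 25°C 27.710; Esr7 37°C 30.580; Rpl13a 25°C 16.170; Rpl13a 37°C 16.130
ΔCt(25°C) = 27.710 − 16.170 = 11.540
ΔCt(37°C) = 30.580 − 16.130 = 14.450
ΔΔCt = 14.450 − 11.540 = 2.910
Fold change = 2^(−2.910) = 0.1330

0.133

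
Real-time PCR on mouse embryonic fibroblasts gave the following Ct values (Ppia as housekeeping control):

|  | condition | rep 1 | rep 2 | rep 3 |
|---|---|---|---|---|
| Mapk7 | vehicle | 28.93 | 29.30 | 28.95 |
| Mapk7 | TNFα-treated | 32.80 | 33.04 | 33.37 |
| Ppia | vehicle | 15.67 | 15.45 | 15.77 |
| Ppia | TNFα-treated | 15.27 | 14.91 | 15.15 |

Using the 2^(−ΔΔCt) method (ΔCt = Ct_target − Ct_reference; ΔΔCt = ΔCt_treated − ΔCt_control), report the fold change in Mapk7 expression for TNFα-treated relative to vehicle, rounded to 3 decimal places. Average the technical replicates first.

0.043

Mean Ct: Mapk7 vehicle 29.060; Mapk7 TNFα-treated 33.070; Ppia vehicle 15.630; Ppia TNFα-treated 15.110
ΔCt(vehicle) = 29.060 − 15.630 = 13.430
ΔCt(TNFα-treated) = 33.070 − 15.110 = 17.960
ΔΔCt = 17.960 − 13.430 = 4.530
Fold change = 2^(−4.530) = 0.0433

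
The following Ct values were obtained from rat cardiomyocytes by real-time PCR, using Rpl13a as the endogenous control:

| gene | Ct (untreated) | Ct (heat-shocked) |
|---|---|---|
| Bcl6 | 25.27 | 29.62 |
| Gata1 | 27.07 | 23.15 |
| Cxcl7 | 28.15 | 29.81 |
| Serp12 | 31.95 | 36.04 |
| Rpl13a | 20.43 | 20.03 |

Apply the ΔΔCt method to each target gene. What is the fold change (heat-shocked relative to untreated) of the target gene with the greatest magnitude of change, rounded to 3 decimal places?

0.037

Bcl6: ΔΔCt = (29.62−20.03) − (25.27−20.43) = 9.59 − 4.84 = 4.75; fold change = 2^-4.75 = 0.037
Gata1: ΔΔCt = (23.15−20.03) − (27.07−20.43) = 3.12 − 6.64 = -3.52; fold change = 2^3.52 = 11.472
Cxcl7: ΔΔCt = (29.81−20.03) − (28.15−20.43) = 9.78 − 7.72 = 2.06; fold change = 2^-2.06 = 0.240
Serp12: ΔΔCt = (36.04−20.03) − (31.95−20.43) = 16.01 − 11.52 = 4.49; fold change = 2^-4.49 = 0.045
Bcl6 has the largest |ΔΔCt| = 4.75.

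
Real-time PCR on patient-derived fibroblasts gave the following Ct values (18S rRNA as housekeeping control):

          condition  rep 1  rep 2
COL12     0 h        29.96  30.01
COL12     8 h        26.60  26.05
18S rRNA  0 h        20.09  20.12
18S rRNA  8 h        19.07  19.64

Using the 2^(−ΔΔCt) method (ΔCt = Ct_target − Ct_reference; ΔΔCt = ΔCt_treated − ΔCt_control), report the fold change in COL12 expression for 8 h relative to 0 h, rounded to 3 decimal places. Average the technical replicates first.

Mean Ct: COL12 0 h 29.985; COL12 8 h 26.325; 18S rRNA 0 h 20.105; 18S rRNA 8 h 19.355
ΔCt(0 h) = 29.985 − 20.105 = 9.880
ΔCt(8 h) = 26.325 − 19.355 = 6.970
ΔΔCt = 6.970 − 9.880 = -2.910
Fold change = 2^(−(-2.910)) = 2^2.910 = 7.5162

7.516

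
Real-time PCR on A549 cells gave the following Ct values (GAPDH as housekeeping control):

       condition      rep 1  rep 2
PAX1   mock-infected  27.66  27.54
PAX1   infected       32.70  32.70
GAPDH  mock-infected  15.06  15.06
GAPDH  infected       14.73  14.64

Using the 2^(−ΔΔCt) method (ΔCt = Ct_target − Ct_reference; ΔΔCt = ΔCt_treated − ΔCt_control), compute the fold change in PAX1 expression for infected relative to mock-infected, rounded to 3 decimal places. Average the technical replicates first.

0.022

Mean Ct: PAX1 mock-infected 27.600; PAX1 infected 32.700; GAPDH mock-infected 15.060; GAPDH infected 14.685
ΔCt(mock-infected) = 27.600 − 15.060 = 12.540
ΔCt(infected) = 32.700 − 14.685 = 18.015
ΔΔCt = 18.015 − 12.540 = 5.475
Fold change = 2^(−5.475) = 0.0225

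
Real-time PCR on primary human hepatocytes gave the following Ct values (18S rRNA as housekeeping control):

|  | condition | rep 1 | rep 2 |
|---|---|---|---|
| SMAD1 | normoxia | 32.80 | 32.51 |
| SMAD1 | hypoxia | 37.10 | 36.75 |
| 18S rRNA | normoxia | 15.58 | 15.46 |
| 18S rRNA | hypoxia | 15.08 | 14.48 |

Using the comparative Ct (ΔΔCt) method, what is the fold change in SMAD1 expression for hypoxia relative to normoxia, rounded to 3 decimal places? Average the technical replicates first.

0.031

Mean Ct: SMAD1 normoxia 32.655; SMAD1 hypoxia 36.925; 18S rRNA normoxia 15.520; 18S rRNA hypoxia 14.780
ΔCt(normoxia) = 32.655 − 15.520 = 17.135
ΔCt(hypoxia) = 36.925 − 14.780 = 22.145
ΔΔCt = 22.145 − 17.135 = 5.010
Fold change = 2^(−5.010) = 0.0310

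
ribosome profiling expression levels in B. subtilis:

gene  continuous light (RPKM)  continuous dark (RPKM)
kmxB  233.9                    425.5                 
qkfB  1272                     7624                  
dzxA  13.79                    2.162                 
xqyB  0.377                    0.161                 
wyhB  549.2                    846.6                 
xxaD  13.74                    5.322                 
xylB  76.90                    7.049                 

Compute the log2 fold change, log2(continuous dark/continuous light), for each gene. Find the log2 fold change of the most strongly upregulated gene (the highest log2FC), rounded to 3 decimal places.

2.583

log2(425.5/233.9) = 0.863  (kmxB)
log2(7624/1272) = 2.583  (qkfB)
log2(2.162/13.79) = -2.673  (dzxA)
log2(0.161/0.377) = -1.228  (xqyB)
log2(846.6/549.2) = 0.624  (wyhB)
log2(5.322/13.74) = -1.368  (xxaD)
log2(7.049/76.90) = -3.447  (xylB)
qkfB is most strongly upregulated.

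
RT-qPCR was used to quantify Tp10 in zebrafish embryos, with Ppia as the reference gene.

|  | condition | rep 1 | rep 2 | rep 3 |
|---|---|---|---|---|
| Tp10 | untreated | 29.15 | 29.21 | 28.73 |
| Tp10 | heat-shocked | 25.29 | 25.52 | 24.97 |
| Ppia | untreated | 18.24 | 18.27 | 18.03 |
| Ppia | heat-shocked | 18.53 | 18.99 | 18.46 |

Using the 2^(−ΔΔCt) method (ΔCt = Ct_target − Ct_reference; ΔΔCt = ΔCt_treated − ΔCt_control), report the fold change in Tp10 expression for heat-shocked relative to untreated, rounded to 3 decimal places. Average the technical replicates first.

Mean Ct: Tp10 untreated 29.030; Tp10 heat-shocked 25.260; Ppia untreated 18.180; Ppia heat-shocked 18.660
ΔCt(untreated) = 29.030 − 18.180 = 10.850
ΔCt(heat-shocked) = 25.260 − 18.660 = 6.600
ΔΔCt = 6.600 − 10.850 = -4.250
Fold change = 2^(−(-4.250)) = 2^4.250 = 19.0273

19.027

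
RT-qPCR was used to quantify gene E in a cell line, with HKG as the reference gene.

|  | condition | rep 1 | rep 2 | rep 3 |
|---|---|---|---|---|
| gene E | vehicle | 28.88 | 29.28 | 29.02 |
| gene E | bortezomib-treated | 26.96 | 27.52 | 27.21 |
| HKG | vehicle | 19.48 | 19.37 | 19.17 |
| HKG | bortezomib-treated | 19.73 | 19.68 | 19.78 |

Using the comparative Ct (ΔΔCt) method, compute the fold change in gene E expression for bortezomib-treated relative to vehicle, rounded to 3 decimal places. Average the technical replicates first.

4.659

Mean Ct: gene E vehicle 29.060; gene E bortezomib-treated 27.230; HKG vehicle 19.340; HKG bortezomib-treated 19.730
ΔCt(vehicle) = 29.060 − 19.340 = 9.720
ΔCt(bortezomib-treated) = 27.230 − 19.730 = 7.500
ΔΔCt = 7.500 − 9.720 = -2.220
Fold change = 2^(−(-2.220)) = 2^2.220 = 4.6589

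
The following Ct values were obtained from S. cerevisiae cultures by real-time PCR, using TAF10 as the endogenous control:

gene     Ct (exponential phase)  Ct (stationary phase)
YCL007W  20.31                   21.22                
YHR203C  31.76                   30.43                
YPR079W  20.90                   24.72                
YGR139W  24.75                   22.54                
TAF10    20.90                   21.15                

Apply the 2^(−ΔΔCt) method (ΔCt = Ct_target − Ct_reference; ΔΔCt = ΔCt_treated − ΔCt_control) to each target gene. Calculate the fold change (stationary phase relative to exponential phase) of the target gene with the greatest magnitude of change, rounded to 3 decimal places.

0.084

YCL007W: ΔΔCt = (21.22−21.15) − (20.31−20.90) = 0.07 − (-0.59) = 0.66; fold change = 2^-0.66 = 0.633
YHR203C: ΔΔCt = (30.43−21.15) − (31.76−20.90) = 9.28 − 10.86 = -1.58; fold change = 2^1.58 = 2.990
YPR079W: ΔΔCt = (24.72−21.15) − (20.90−20.90) = 3.57 − 0.00 = 3.57; fold change = 2^-3.57 = 0.084
YGR139W: ΔΔCt = (22.54−21.15) − (24.75−20.90) = 1.39 − 3.85 = -2.46; fold change = 2^2.46 = 5.502
YPR079W has the largest |ΔΔCt| = 3.57.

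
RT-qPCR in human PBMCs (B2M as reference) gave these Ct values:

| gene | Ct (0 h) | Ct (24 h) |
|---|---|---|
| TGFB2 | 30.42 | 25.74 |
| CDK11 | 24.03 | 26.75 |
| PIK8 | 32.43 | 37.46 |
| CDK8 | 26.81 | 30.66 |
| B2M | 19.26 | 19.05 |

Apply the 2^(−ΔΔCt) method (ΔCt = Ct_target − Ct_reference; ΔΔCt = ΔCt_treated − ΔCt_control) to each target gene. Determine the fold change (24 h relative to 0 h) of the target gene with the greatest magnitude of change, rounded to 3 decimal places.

TGFB2: ΔΔCt = (25.74−19.05) − (30.42−19.26) = 6.69 − 11.16 = -4.47; fold change = 2^4.47 = 22.162
CDK11: ΔΔCt = (26.75−19.05) − (24.03−19.26) = 7.70 − 4.77 = 2.93; fold change = 2^-2.93 = 0.131
PIK8: ΔΔCt = (37.46−19.05) − (32.43−19.26) = 18.41 − 13.17 = 5.24; fold change = 2^-5.24 = 0.026
CDK8: ΔΔCt = (30.66−19.05) − (26.81−19.26) = 11.61 − 7.55 = 4.06; fold change = 2^-4.06 = 0.060
PIK8 has the largest |ΔΔCt| = 5.24.

0.026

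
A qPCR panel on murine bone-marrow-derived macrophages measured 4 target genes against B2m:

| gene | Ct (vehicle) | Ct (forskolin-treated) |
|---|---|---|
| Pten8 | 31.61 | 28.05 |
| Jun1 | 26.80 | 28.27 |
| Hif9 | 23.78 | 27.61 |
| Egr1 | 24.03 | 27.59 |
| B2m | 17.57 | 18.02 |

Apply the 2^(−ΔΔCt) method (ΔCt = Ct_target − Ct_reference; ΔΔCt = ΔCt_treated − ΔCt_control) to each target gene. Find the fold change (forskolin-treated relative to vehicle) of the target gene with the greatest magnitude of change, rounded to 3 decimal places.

16.111

Pten8: ΔΔCt = (28.05−18.02) − (31.61−17.57) = 10.03 − 14.04 = -4.01; fold change = 2^4.01 = 16.111
Jun1: ΔΔCt = (28.27−18.02) − (26.80−17.57) = 10.25 − 9.23 = 1.02; fold change = 2^-1.02 = 0.493
Hif9: ΔΔCt = (27.61−18.02) − (23.78−17.57) = 9.59 − 6.21 = 3.38; fold change = 2^-3.38 = 0.096
Egr1: ΔΔCt = (27.59−18.02) − (24.03−17.57) = 9.57 − 6.46 = 3.11; fold change = 2^-3.11 = 0.116
Pten8 has the largest |ΔΔCt| = 4.01.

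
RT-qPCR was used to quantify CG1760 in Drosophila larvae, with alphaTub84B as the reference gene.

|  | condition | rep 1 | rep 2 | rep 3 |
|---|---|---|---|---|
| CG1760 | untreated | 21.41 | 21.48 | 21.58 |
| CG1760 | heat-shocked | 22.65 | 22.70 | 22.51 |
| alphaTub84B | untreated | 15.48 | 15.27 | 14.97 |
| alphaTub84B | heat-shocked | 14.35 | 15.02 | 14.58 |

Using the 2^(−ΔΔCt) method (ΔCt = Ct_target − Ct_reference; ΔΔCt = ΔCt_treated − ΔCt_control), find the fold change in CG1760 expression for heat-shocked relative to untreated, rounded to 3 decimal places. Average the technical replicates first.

Mean Ct: CG1760 untreated 21.490; CG1760 heat-shocked 22.620; alphaTub84B untreated 15.240; alphaTub84B heat-shocked 14.650
ΔCt(untreated) = 21.490 − 15.240 = 6.250
ΔCt(heat-shocked) = 22.620 − 14.650 = 7.970
ΔΔCt = 7.970 − 6.250 = 1.720
Fold change = 2^(−1.720) = 0.3035

0.304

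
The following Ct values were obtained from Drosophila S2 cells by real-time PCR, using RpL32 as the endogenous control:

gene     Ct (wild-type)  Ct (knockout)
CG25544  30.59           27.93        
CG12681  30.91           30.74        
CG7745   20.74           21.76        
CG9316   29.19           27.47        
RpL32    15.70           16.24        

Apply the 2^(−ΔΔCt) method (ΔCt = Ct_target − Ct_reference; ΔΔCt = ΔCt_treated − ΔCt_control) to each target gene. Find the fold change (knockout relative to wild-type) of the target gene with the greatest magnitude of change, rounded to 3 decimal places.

9.190

CG25544: ΔΔCt = (27.93−16.24) − (30.59−15.70) = 11.69 − 14.89 = -3.20; fold change = 2^3.20 = 9.190
CG12681: ΔΔCt = (30.74−16.24) − (30.91−15.70) = 14.50 − 15.21 = -0.71; fold change = 2^0.71 = 1.636
CG7745: ΔΔCt = (21.76−16.24) − (20.74−15.70) = 5.52 − 5.04 = 0.48; fold change = 2^-0.48 = 0.717
CG9316: ΔΔCt = (27.47−16.24) − (29.19−15.70) = 11.23 − 13.49 = -2.26; fold change = 2^2.26 = 4.790
CG25544 has the largest |ΔΔCt| = 3.20.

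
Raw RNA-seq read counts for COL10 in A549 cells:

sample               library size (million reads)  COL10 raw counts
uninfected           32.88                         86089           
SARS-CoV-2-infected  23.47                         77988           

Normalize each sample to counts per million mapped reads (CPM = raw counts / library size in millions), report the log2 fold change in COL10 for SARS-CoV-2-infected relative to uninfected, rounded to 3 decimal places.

0.344

CPM(uninfected) = 86089 / 32.88 = 2618.2786
CPM(SARS-CoV-2-infected) = 77988 / 23.47 = 3322.8803
Fold change = 3322.8803 / 2618.2786 = 1.26911
log2(1.26911) = 0.3438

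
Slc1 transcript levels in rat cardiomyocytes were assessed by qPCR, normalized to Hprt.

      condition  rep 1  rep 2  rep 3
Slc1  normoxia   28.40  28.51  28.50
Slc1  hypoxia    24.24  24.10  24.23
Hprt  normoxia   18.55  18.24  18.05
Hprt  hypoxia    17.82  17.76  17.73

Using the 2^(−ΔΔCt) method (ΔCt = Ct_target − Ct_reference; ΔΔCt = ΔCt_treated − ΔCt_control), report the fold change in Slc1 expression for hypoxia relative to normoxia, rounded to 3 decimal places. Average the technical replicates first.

Mean Ct: Slc1 normoxia 28.470; Slc1 hypoxia 24.190; Hprt normoxia 18.280; Hprt hypoxia 17.770
ΔCt(normoxia) = 28.470 − 18.280 = 10.190
ΔCt(hypoxia) = 24.190 − 17.770 = 6.420
ΔΔCt = 6.420 − 10.190 = -3.770
Fold change = 2^(−(-3.770)) = 2^3.770 = 13.6422

13.642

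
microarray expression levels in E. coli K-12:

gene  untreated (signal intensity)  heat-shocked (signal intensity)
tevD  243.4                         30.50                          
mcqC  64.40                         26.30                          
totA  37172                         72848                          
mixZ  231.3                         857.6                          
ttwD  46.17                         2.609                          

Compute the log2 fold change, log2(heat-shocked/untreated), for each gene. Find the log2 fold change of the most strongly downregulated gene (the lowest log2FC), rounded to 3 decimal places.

log2(30.50/243.4) = -2.996  (tevD)
log2(26.30/64.40) = -1.292  (mcqC)
log2(72848/37172) = 0.971  (totA)
log2(857.6/231.3) = 1.891  (mixZ)
log2(2.609/46.17) = -4.145  (ttwD)
ttwD is most strongly downregulated.

-4.145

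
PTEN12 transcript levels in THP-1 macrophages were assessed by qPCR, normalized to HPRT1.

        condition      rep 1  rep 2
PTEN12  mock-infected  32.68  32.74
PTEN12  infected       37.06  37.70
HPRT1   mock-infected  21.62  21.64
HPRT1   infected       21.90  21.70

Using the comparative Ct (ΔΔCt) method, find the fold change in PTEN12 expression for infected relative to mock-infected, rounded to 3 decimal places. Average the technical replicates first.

0.044

Mean Ct: PTEN12 mock-infected 32.710; PTEN12 infected 37.380; HPRT1 mock-infected 21.630; HPRT1 infected 21.800
ΔCt(mock-infected) = 32.710 − 21.630 = 11.080
ΔCt(infected) = 37.380 − 21.800 = 15.580
ΔΔCt = 15.580 − 11.080 = 4.500
Fold change = 2^(−4.500) = 0.0442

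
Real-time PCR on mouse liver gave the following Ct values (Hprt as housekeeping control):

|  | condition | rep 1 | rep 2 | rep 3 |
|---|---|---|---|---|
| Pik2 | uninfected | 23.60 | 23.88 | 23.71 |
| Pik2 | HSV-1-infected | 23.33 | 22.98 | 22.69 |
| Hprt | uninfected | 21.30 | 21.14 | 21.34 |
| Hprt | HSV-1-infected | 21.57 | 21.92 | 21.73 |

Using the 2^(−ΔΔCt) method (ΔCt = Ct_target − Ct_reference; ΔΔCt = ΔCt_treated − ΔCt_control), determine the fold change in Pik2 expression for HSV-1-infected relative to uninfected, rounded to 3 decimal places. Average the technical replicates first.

Mean Ct: Pik2 uninfected 23.730; Pik2 HSV-1-infected 23.000; Hprt uninfected 21.260; Hprt HSV-1-infected 21.740
ΔCt(uninfected) = 23.730 − 21.260 = 2.470
ΔCt(HSV-1-infected) = 23.000 − 21.740 = 1.260
ΔΔCt = 1.260 − 2.470 = -1.210
Fold change = 2^(−(-1.210)) = 2^1.210 = 2.3134

2.313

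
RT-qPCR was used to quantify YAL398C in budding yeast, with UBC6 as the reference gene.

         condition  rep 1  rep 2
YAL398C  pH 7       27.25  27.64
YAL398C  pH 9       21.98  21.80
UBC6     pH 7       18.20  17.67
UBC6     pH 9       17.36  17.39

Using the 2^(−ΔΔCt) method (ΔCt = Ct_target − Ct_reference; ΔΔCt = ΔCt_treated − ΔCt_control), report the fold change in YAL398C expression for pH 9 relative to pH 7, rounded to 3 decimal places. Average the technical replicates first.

31.889

Mean Ct: YAL398C pH 7 27.445; YAL398C pH 9 21.890; UBC6 pH 7 17.935; UBC6 pH 9 17.375
ΔCt(pH 7) = 27.445 − 17.935 = 9.510
ΔCt(pH 9) = 21.890 − 17.375 = 4.515
ΔΔCt = 4.515 − 9.510 = -4.995
Fold change = 2^(−(-4.995)) = 2^4.995 = 31.8893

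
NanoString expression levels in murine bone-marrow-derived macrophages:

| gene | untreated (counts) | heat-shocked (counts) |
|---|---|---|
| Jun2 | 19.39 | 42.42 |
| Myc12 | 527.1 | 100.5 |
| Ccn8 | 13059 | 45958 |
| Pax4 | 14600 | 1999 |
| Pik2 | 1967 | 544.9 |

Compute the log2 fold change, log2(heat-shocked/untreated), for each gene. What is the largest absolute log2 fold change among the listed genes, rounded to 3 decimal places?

log2(42.42/19.39) = 1.129  (Jun2)
log2(100.5/527.1) = -2.391  (Myc12)
log2(45958/13059) = 1.815  (Ccn8)
log2(1999/14600) = -2.869  (Pax4)
log2(544.9/1967) = -1.852  (Pik2)
The largest magnitude belongs to Pax4.

2.869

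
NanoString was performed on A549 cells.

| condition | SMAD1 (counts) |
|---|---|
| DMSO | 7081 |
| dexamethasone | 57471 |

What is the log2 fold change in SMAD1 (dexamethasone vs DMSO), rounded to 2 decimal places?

Fold change = 57471 / 7081 = 8.1162
log2(8.1162) = 3.021

3.02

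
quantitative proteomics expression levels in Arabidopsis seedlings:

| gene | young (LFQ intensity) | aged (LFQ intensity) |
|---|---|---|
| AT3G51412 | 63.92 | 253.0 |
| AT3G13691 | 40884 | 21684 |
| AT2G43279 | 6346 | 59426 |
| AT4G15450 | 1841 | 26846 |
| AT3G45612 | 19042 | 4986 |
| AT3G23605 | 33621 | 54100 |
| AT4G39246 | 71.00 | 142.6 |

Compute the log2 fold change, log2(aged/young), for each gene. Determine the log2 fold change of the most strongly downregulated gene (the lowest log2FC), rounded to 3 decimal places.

log2(253.0/63.92) = 1.985  (AT3G51412)
log2(21684/40884) = -0.915  (AT3G13691)
log2(59426/6346) = 3.227  (AT2G43279)
log2(26846/1841) = 3.866  (AT4G15450)
log2(4986/19042) = -1.933  (AT3G45612)
log2(54100/33621) = 0.686  (AT3G23605)
log2(142.6/71.00) = 1.006  (AT4G39246)
AT3G45612 is most strongly downregulated.

-1.933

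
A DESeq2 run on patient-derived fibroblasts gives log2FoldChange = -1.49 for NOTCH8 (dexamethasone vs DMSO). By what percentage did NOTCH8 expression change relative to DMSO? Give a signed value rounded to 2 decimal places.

-64.40%

Fold change = 2^(-1.49) = 0.3560
Percent change = (FC − 1) × 100% = (0.3560 − 1) × 100 = -64.40%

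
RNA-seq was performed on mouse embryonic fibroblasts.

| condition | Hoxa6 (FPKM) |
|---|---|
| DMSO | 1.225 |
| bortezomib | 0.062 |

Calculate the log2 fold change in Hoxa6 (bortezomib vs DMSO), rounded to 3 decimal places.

-4.304

Fold change = 0.062 / 1.225 = 0.0506
log2(0.0506) = -4.3044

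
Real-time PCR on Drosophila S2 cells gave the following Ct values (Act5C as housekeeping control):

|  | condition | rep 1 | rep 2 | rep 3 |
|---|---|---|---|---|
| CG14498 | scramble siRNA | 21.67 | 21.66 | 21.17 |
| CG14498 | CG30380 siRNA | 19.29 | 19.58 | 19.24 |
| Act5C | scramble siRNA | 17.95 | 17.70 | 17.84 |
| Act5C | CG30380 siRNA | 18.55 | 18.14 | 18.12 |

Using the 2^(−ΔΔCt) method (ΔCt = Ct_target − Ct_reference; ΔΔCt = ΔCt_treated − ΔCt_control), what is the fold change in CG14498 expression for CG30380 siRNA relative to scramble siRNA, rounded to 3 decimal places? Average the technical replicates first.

Mean Ct: CG14498 scramble siRNA 21.500; CG14498 CG30380 siRNA 19.370; Act5C scramble siRNA 17.830; Act5C CG30380 siRNA 18.270
ΔCt(scramble siRNA) = 21.500 − 17.830 = 3.670
ΔCt(CG30380 siRNA) = 19.370 − 18.270 = 1.100
ΔΔCt = 1.100 − 3.670 = -2.570
Fold change = 2^(−(-2.570)) = 2^2.570 = 5.9381

5.938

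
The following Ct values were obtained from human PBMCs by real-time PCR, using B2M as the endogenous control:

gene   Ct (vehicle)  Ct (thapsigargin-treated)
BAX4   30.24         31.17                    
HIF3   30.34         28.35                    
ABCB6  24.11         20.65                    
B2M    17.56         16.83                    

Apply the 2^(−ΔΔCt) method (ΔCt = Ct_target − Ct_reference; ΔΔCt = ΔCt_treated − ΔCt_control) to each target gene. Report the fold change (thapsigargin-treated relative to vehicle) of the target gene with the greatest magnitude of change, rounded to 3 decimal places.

BAX4: ΔΔCt = (31.17−16.83) − (30.24−17.56) = 14.34 − 12.68 = 1.66; fold change = 2^-1.66 = 0.316
HIF3: ΔΔCt = (28.35−16.83) − (30.34−17.56) = 11.52 − 12.78 = -1.26; fold change = 2^1.26 = 2.395
ABCB6: ΔΔCt = (20.65−16.83) − (24.11−17.56) = 3.82 − 6.55 = -2.73; fold change = 2^2.73 = 6.635
ABCB6 has the largest |ΔΔCt| = 2.73.

6.635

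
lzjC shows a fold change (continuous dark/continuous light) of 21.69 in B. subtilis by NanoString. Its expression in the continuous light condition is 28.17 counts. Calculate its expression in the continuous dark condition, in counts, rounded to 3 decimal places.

611.007

continuous dark expression = 28.17 × 21.69 = 611.007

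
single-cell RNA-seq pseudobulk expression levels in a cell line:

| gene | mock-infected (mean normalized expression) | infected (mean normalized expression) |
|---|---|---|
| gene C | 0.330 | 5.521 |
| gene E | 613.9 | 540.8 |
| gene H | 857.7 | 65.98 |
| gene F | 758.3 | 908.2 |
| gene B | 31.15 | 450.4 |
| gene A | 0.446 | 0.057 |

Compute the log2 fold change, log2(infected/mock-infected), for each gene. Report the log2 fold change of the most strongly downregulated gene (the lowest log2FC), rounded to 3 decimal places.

log2(5.521/0.330) = 4.064  (gene C)
log2(540.8/613.9) = -0.183  (gene E)
log2(65.98/857.7) = -3.700  (gene H)
log2(908.2/758.3) = 0.260  (gene F)
log2(450.4/31.15) = 3.854  (gene B)
log2(0.057/0.446) = -2.968  (gene A)
gene H is most strongly downregulated.

-3.700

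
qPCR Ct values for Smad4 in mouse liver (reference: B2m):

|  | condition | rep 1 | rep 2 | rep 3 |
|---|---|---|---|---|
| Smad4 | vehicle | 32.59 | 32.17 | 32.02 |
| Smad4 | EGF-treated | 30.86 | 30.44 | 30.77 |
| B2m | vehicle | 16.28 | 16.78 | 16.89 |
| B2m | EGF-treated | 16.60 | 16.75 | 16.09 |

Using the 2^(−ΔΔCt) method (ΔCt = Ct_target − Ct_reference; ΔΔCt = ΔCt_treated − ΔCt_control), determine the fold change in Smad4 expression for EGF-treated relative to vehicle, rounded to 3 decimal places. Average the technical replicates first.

2.639

Mean Ct: Smad4 vehicle 32.260; Smad4 EGF-treated 30.690; B2m vehicle 16.650; B2m EGF-treated 16.480
ΔCt(vehicle) = 32.260 − 16.650 = 15.610
ΔCt(EGF-treated) = 30.690 − 16.480 = 14.210
ΔΔCt = 14.210 − 15.610 = -1.400
Fold change = 2^(−(-1.400)) = 2^1.400 = 2.6390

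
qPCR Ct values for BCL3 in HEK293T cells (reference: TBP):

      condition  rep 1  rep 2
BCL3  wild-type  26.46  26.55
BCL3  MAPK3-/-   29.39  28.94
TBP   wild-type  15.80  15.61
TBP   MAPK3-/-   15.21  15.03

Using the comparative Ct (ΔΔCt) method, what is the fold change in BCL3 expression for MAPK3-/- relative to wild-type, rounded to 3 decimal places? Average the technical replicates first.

Mean Ct: BCL3 wild-type 26.505; BCL3 MAPK3-/- 29.165; TBP wild-type 15.705; TBP MAPK3-/- 15.120
ΔCt(wild-type) = 26.505 − 15.705 = 10.800
ΔCt(MAPK3-/-) = 29.165 − 15.120 = 14.045
ΔΔCt = 14.045 − 10.800 = 3.245
Fold change = 2^(−3.245) = 0.1055

0.105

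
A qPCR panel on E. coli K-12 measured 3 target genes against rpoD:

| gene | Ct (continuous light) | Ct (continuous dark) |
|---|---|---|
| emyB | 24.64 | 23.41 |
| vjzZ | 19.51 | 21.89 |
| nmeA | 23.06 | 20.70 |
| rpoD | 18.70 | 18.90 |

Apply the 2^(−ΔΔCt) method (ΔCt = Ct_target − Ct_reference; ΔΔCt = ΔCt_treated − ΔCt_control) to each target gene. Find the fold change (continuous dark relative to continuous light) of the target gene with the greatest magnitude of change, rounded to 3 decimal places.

5.897

emyB: ΔΔCt = (23.41−18.90) − (24.64−18.70) = 4.51 − 5.94 = -1.43; fold change = 2^1.43 = 2.694
vjzZ: ΔΔCt = (21.89−18.90) − (19.51−18.70) = 2.99 − 0.81 = 2.18; fold change = 2^-2.18 = 0.221
nmeA: ΔΔCt = (20.70−18.90) − (23.06−18.70) = 1.80 − 4.36 = -2.56; fold change = 2^2.56 = 5.897
nmeA has the largest |ΔΔCt| = 2.56.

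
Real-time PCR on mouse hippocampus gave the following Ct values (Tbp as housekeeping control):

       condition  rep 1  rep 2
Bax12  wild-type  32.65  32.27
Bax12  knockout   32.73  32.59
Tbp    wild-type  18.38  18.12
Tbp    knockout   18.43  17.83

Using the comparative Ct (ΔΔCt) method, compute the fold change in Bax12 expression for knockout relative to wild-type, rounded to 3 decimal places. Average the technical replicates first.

0.801

Mean Ct: Bax12 wild-type 32.460; Bax12 knockout 32.660; Tbp wild-type 18.250; Tbp knockout 18.130
ΔCt(wild-type) = 32.460 − 18.250 = 14.210
ΔCt(knockout) = 32.660 − 18.130 = 14.530
ΔΔCt = 14.530 − 14.210 = 0.320
Fold change = 2^(−0.320) = 0.8011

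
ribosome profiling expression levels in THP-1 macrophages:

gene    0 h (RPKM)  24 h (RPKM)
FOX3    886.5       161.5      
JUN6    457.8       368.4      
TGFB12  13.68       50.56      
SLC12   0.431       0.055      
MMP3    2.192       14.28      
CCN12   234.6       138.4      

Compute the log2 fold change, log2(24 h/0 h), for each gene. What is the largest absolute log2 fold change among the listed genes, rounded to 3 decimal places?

log2(161.5/886.5) = -2.457  (FOX3)
log2(368.4/457.8) = -0.313  (JUN6)
log2(50.56/13.68) = 1.886  (TGFB12)
log2(0.055/0.431) = -2.970  (SLC12)
log2(14.28/2.192) = 2.704  (MMP3)
log2(138.4/234.6) = -0.761  (CCN12)
The largest magnitude belongs to SLC12.

2.970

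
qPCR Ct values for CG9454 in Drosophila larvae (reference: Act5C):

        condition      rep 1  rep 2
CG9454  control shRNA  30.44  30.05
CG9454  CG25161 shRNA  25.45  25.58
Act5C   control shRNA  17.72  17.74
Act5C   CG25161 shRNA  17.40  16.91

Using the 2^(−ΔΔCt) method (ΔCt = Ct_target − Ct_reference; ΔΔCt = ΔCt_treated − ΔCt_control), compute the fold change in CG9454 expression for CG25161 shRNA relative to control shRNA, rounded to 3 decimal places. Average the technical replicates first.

17.815

Mean Ct: CG9454 control shRNA 30.245; CG9454 CG25161 shRNA 25.515; Act5C control shRNA 17.730; Act5C CG25161 shRNA 17.155
ΔCt(control shRNA) = 30.245 − 17.730 = 12.515
ΔCt(CG25161 shRNA) = 25.515 − 17.155 = 8.360
ΔΔCt = 8.360 − 12.515 = -4.155
Fold change = 2^(−(-4.155)) = 2^4.155 = 17.8147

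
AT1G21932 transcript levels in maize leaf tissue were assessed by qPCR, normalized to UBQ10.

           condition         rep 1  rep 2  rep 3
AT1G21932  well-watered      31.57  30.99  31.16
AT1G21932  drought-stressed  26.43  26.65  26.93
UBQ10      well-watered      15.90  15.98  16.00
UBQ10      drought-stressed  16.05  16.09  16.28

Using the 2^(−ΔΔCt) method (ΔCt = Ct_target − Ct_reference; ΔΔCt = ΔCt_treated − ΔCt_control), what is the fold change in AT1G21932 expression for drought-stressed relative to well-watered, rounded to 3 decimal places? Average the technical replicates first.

Mean Ct: AT1G21932 well-watered 31.240; AT1G21932 drought-stressed 26.670; UBQ10 well-watered 15.960; UBQ10 drought-stressed 16.140
ΔCt(well-watered) = 31.240 − 15.960 = 15.280
ΔCt(drought-stressed) = 26.670 − 16.140 = 10.530
ΔΔCt = 10.530 − 15.280 = -4.750
Fold change = 2^(−(-4.750)) = 2^4.750 = 26.9087

26.909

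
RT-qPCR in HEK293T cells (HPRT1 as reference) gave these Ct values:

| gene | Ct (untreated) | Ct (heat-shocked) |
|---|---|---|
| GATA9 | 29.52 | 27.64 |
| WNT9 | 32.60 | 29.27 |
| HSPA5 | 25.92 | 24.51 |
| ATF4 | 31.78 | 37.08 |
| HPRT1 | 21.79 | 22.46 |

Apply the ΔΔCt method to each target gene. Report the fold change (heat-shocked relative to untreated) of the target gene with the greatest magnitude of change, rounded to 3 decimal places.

0.040

GATA9: ΔΔCt = (27.64−22.46) − (29.52−21.79) = 5.18 − 7.73 = -2.55; fold change = 2^2.55 = 5.856
WNT9: ΔΔCt = (29.27−22.46) − (32.60−21.79) = 6.81 − 10.81 = -4.00; fold change = 2^4.00 = 16.000
HSPA5: ΔΔCt = (24.51−22.46) − (25.92−21.79) = 2.05 − 4.13 = -2.08; fold change = 2^2.08 = 4.228
ATF4: ΔΔCt = (37.08−22.46) − (31.78−21.79) = 14.62 − 9.99 = 4.63; fold change = 2^-4.63 = 0.040
ATF4 has the largest |ΔΔCt| = 4.63.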